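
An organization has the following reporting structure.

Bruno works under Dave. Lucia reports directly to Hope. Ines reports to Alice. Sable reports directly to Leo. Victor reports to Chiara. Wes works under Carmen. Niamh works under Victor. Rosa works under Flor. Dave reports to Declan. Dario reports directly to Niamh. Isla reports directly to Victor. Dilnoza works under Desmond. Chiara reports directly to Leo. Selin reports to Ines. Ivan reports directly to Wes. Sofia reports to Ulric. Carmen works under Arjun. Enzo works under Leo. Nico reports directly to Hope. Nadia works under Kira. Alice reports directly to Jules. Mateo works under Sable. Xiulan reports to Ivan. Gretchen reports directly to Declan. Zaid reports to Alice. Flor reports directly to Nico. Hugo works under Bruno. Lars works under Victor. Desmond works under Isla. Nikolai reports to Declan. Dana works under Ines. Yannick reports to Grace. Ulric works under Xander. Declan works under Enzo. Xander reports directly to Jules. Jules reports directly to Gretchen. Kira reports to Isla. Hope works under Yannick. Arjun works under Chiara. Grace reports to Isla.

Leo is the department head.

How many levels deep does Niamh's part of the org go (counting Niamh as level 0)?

The longest chain under Niamh runs Niamh → Dario, which is 1 level below Niamh.

1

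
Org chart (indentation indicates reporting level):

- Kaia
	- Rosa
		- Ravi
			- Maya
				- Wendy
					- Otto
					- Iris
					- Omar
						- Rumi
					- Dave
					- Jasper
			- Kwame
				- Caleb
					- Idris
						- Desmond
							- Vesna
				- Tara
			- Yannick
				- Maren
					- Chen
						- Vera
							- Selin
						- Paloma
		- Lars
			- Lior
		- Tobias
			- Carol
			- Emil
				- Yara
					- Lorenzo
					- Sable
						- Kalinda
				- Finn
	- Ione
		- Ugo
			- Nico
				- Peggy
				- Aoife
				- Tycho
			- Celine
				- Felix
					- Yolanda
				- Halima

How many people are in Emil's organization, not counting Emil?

Emil directly manages Yara, Finn. Under Yara: Sable, Kalinda, Lorenzo (3). Finn has no reports. So Emil's organization is 2 direct reports plus everyone under them: 4 + 1 = 5.

5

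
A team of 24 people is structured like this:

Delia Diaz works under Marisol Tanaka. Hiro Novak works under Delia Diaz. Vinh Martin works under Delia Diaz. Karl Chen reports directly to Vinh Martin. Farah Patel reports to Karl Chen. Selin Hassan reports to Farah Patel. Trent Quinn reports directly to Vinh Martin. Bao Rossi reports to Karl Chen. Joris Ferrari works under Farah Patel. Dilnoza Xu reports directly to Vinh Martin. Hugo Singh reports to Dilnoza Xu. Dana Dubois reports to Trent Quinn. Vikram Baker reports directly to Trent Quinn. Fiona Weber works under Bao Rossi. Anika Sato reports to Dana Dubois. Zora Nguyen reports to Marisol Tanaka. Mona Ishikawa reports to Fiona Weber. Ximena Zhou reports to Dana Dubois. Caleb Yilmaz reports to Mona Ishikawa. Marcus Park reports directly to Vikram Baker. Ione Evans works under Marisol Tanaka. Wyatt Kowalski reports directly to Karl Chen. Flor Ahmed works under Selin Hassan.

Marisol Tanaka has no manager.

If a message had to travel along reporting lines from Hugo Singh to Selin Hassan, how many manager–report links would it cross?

5

Hugo Singh is 2 levels below Vinh Martin, and Selin Hassan is 3 levels below Vinh Martin (their lowest common manager). The shortest path runs up from Hugo Singh to Vinh Martin and back down to Selin Hassan: 2 + 3 = 5 links.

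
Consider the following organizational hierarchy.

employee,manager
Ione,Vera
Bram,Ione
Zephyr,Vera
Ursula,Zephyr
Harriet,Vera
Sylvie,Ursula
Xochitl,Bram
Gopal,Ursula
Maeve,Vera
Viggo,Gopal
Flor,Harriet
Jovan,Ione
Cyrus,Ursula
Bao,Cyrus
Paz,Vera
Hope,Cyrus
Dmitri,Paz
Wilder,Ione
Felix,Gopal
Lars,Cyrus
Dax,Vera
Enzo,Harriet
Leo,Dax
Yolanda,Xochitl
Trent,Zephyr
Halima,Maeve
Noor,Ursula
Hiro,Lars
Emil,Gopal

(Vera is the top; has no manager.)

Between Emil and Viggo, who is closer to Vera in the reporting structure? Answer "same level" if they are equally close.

same level

Both Emil and Viggo are 4 levels below Vera.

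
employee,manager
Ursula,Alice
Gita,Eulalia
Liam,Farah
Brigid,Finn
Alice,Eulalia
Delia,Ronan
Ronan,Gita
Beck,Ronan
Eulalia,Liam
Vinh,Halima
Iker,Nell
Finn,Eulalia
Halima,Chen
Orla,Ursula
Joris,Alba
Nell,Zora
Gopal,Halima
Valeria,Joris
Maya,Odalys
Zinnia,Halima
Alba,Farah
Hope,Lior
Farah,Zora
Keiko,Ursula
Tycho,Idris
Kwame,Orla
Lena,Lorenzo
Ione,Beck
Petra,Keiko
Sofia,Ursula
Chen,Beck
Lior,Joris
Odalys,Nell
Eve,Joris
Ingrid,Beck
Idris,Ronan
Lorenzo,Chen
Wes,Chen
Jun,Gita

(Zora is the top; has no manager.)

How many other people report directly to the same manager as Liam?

1

Liam reports to Farah. Farah's other direct reports are Alba — 1 peer.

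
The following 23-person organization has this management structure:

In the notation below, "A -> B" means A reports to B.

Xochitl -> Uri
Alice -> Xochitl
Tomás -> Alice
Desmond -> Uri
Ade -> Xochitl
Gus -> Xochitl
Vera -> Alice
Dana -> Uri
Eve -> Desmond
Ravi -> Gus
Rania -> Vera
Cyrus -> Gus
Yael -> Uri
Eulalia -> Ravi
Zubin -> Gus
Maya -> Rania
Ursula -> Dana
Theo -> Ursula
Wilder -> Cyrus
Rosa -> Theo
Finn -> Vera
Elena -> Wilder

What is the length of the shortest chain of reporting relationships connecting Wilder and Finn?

6

Wilder is 3 levels below Xochitl, and Finn is 3 levels below Xochitl (their lowest common manager). The shortest path runs up from Wilder to Xochitl and back down to Finn: 3 + 3 = 6 links.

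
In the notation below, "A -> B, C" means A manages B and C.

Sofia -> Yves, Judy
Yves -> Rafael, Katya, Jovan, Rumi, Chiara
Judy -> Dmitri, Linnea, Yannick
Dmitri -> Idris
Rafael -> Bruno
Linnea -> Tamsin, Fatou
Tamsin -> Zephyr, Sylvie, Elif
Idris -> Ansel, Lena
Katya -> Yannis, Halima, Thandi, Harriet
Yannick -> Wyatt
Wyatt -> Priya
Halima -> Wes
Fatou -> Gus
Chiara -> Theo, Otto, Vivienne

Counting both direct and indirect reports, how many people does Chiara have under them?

Chiara directly manages Theo, Otto, Vivienne. Theo has no reports. Otto has no reports. Vivienne has no reports. So Chiara's organization is 3 direct reports plus everyone under them: 1 + 1 + 1 = 3.

3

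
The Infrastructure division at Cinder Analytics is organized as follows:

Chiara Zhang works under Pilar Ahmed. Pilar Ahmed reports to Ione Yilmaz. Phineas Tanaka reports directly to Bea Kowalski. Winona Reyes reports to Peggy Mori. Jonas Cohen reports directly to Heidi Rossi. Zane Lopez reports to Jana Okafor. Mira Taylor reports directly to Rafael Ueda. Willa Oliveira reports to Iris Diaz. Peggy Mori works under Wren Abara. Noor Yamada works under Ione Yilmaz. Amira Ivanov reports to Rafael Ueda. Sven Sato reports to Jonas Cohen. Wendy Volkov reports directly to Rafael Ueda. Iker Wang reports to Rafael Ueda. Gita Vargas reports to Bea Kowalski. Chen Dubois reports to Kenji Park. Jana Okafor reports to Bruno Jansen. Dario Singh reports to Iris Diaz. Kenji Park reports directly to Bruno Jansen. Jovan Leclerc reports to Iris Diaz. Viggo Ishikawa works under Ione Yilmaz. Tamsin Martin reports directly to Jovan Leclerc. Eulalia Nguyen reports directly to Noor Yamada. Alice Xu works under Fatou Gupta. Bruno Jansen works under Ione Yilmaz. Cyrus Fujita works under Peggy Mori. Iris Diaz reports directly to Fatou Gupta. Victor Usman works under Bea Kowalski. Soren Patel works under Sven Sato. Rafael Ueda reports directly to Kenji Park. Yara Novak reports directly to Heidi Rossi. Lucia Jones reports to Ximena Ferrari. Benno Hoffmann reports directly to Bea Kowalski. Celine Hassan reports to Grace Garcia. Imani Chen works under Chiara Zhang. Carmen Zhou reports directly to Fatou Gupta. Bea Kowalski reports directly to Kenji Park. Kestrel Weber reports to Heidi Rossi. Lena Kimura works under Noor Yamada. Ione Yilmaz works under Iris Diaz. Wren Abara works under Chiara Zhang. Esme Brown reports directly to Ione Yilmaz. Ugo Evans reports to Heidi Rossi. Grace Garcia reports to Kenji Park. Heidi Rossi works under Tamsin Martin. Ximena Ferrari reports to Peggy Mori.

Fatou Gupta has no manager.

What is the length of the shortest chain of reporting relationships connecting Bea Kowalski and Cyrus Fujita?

Bea Kowalski is 3 levels below Ione Yilmaz, and Cyrus Fujita is 5 levels below Ione Yilmaz (their lowest common manager). The shortest path runs up from Bea Kowalski to Ione Yilmaz and back down to Cyrus Fujita: 3 + 5 = 8 links.

8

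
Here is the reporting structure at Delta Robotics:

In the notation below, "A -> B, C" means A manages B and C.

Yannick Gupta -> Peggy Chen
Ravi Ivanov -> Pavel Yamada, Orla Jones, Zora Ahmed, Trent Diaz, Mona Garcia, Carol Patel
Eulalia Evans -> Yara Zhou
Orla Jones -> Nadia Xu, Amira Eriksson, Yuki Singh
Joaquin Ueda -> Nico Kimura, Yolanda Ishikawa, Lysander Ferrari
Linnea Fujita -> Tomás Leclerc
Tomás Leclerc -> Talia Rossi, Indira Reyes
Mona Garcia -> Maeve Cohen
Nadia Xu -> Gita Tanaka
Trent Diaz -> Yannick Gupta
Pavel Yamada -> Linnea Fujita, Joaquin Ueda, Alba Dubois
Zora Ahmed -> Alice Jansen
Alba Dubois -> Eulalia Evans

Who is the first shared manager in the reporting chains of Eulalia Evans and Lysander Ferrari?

Pavel Yamada

Eulalia Evans's chain of managers is Alba Dubois, Pavel Yamada, Ravi Ivanov. Lysander Ferrari's chain of managers is Joaquin Ueda, Pavel Yamada, Ravi Ivanov. The first manager that appears in both chains is Pavel Yamada.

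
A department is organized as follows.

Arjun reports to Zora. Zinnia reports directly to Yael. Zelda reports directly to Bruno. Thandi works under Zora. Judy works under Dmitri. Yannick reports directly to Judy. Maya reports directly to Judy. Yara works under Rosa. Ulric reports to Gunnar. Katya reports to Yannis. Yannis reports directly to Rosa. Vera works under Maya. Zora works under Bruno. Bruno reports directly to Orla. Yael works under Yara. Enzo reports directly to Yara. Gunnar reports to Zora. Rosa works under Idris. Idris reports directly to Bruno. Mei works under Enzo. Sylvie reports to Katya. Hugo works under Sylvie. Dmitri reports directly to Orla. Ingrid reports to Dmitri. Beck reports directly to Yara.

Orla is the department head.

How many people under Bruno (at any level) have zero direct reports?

The people in Bruno's organization with no one reporting to them are Ulric, Arjun, Thandi, Zelda, Hugo, Zinnia, Beck, Mei. That is 8.

8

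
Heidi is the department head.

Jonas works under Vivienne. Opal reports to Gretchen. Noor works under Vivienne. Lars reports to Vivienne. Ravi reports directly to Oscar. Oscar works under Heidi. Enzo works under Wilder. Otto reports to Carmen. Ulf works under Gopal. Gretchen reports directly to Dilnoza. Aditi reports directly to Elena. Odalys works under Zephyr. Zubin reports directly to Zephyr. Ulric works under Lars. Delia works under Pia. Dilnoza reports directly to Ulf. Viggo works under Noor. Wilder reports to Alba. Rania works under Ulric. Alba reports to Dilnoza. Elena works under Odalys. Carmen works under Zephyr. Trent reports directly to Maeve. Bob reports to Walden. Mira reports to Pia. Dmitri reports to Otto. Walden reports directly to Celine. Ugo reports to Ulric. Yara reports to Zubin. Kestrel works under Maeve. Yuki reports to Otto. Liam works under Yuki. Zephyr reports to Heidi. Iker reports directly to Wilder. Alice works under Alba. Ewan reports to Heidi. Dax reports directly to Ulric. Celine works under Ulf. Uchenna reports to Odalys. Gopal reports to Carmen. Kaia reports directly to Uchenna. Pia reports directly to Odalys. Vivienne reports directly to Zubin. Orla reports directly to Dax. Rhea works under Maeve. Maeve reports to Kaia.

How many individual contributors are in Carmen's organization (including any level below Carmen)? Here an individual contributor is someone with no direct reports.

The people in Carmen's organization with no one reporting to them are Dmitri, Liam, Bob, Opal, Alice, Iker, Enzo. That is 7.

7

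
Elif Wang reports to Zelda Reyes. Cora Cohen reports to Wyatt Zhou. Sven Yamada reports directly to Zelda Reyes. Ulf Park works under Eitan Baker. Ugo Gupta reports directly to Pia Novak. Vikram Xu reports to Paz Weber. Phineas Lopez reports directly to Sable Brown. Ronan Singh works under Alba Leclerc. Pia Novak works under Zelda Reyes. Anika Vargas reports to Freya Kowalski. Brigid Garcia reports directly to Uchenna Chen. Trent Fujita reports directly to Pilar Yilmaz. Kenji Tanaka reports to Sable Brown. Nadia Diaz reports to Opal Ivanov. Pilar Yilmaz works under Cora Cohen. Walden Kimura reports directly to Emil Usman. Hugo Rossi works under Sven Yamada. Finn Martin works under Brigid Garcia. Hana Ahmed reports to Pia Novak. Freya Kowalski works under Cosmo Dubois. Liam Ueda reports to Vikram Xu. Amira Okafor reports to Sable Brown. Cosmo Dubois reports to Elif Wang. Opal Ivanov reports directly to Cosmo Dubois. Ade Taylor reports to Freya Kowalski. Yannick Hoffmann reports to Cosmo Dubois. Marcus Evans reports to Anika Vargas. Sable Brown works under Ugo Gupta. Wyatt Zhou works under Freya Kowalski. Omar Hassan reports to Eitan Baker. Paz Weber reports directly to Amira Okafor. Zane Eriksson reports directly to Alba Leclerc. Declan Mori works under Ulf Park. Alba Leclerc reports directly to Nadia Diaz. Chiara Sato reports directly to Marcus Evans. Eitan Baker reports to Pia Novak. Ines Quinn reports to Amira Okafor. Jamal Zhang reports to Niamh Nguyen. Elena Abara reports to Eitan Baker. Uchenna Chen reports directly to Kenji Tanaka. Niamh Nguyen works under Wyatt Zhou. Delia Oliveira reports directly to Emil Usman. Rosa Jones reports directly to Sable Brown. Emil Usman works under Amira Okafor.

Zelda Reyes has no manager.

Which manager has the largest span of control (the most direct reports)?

Direct-report counts: Zelda Reyes has 3; Sven Yamada has 1; Elif Wang has 1; Cosmo Dubois has 3; Opal Ivanov has 1; Nadia Diaz has 1; Alba Leclerc has 2; Freya Kowalski has 3; Anika Vargas has 1; Marcus Evans has 1; Wyatt Zhou has 2; Niamh Nguyen has 1; Cora Cohen has 1; Pilar Yilmaz has 1; Pia Novak has 3; Ugo Gupta has 1; Sable Brown has 4; Amira Okafor has 3; Emil Usman has 2; Paz Weber has 1; Vikram Xu has 1; Kenji Tanaka has 1; Uchenna Chen has 1; Brigid Garcia has 1; Eitan Baker has 3; Ulf Park has 1. The largest is 4, held by Sable Brown.

Sable Brown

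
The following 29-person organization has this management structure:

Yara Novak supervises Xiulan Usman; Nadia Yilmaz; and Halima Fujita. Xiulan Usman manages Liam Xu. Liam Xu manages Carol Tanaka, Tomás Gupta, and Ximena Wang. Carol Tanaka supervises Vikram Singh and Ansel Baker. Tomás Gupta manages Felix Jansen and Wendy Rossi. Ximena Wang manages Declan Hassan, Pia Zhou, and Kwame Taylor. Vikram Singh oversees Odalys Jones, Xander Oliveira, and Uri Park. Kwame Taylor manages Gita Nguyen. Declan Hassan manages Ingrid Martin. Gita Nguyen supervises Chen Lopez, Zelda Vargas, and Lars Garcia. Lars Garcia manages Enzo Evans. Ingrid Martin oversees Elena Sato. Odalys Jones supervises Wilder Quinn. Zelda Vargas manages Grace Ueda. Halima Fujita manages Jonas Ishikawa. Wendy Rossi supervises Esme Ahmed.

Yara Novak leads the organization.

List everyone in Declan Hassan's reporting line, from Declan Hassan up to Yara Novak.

Declan Hassan -> Ximena Wang -> Liam Xu -> Xiulan Usman -> Yara Novak

Declan Hassan reports to Ximena Wang. Ximena Wang reports to Liam Xu. Liam Xu reports to Xiulan Usman. Xiulan Usman reports to Yara Novak. Yara Novak is at the top.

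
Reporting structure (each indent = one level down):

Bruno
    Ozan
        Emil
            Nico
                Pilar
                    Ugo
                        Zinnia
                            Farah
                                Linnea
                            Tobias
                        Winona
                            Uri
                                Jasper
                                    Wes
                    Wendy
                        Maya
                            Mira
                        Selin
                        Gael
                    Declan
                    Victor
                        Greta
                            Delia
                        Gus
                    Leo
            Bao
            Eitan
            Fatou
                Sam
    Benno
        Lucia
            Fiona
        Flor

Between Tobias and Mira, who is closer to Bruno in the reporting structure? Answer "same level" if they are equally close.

same level

Both Tobias and Mira are 7 levels below Bruno.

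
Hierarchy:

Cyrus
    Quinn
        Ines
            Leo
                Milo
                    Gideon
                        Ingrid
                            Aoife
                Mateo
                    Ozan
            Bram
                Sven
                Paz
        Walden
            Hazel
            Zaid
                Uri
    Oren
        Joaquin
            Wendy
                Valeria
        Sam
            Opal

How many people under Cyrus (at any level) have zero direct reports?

8

The people in Cyrus's organization with no one reporting to them are Opal, Valeria, Uri, Hazel, Paz, Sven, Ozan, Aoife. That is 8.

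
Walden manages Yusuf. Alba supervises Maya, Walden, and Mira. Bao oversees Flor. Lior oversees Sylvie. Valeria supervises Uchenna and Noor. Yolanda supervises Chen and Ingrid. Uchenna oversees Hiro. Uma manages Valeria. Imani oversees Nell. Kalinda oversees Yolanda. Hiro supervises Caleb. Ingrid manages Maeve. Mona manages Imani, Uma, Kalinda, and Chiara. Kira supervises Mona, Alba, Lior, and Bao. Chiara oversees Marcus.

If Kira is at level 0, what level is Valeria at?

3

Chain from Valeria up to Kira: Valeria → Uma → Mona → Kira. That is 3 steps up, so Valeria is 3 levels below Kira.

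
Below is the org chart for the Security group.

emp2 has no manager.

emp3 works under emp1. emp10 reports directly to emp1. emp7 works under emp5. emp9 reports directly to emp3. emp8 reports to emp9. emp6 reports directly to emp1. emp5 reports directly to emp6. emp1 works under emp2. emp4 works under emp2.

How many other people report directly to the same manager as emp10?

emp10 reports to emp1. emp1's other direct reports are emp6, emp3 — 2 peers.

2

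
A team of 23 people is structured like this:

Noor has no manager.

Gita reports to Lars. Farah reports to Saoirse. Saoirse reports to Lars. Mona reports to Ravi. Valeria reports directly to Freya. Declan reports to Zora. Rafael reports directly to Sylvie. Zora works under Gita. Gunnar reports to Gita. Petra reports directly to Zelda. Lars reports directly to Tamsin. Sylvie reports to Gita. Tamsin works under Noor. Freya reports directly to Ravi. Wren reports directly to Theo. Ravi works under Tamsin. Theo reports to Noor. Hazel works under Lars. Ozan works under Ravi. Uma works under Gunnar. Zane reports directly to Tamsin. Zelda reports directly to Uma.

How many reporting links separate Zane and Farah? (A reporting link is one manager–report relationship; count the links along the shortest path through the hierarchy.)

4

Zane is 1 level below Tamsin, and Farah is 3 levels below Tamsin (their lowest common manager). The shortest path runs up from Zane to Tamsin and back down to Farah: 1 + 3 = 4 links.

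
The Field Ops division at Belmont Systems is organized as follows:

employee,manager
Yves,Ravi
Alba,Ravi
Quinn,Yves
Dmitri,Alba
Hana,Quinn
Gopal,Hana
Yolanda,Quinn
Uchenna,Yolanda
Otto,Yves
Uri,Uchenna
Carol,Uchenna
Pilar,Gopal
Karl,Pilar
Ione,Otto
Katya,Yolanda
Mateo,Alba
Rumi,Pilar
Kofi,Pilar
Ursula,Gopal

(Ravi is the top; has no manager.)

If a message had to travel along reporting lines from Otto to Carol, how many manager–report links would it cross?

5

Otto is 1 level below Yves, and Carol is 4 levels below Yves (their lowest common manager). The shortest path runs up from Otto to Yves and back down to Carol: 1 + 4 = 5 links.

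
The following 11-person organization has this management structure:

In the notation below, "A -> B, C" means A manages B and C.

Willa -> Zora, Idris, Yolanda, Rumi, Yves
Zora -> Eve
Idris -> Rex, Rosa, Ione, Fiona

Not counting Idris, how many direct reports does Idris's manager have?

4

Idris reports to Willa. Willa's other direct reports are Zora, Yolanda, Rumi, Yves — 4 peers.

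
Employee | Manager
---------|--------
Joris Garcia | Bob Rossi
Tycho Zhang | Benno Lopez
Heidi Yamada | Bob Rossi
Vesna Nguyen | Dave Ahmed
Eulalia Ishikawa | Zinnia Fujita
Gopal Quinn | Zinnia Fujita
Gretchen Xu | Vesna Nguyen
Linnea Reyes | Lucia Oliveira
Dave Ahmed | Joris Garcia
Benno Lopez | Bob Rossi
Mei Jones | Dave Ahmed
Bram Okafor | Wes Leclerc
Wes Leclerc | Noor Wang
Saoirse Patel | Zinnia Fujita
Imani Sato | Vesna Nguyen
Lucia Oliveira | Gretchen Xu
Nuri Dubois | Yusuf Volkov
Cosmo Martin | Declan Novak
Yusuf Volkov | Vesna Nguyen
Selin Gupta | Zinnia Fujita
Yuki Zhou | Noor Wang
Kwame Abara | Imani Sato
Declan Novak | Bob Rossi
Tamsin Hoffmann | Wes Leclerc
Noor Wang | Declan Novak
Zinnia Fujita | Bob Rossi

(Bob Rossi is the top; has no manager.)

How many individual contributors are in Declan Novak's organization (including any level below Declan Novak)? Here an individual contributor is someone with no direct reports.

The people in Declan Novak's organization with no one reporting to them are Cosmo Martin, Yuki Zhou, Tamsin Hoffmann, Bram Okafor. That is 4.

4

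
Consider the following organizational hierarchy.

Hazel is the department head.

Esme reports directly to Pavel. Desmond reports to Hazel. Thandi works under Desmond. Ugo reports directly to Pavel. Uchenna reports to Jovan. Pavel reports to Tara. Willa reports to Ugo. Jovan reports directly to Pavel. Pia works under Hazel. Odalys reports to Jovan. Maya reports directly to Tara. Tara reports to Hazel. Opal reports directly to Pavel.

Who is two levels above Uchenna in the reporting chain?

Pavel

Uchenna reports to Jovan, and Jovan reports to Pavel. So Uchenna's skip-level manager is Pavel.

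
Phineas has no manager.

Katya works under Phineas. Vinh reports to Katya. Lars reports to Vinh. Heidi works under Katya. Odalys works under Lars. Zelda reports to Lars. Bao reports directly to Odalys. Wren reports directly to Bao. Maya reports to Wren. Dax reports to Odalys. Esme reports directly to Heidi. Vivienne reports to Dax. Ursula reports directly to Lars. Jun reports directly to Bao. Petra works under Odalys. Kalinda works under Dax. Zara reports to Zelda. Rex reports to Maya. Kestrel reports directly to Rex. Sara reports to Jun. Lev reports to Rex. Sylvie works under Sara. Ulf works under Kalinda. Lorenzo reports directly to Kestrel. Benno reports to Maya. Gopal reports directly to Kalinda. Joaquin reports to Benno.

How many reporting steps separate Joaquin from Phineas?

Chain from Joaquin up to Phineas: Joaquin → Benno → Maya → Wren → Bao → Odalys → Lars → Vinh → Katya → Phineas. That is 9 steps up, so Joaquin is 9 levels below Phineas.

9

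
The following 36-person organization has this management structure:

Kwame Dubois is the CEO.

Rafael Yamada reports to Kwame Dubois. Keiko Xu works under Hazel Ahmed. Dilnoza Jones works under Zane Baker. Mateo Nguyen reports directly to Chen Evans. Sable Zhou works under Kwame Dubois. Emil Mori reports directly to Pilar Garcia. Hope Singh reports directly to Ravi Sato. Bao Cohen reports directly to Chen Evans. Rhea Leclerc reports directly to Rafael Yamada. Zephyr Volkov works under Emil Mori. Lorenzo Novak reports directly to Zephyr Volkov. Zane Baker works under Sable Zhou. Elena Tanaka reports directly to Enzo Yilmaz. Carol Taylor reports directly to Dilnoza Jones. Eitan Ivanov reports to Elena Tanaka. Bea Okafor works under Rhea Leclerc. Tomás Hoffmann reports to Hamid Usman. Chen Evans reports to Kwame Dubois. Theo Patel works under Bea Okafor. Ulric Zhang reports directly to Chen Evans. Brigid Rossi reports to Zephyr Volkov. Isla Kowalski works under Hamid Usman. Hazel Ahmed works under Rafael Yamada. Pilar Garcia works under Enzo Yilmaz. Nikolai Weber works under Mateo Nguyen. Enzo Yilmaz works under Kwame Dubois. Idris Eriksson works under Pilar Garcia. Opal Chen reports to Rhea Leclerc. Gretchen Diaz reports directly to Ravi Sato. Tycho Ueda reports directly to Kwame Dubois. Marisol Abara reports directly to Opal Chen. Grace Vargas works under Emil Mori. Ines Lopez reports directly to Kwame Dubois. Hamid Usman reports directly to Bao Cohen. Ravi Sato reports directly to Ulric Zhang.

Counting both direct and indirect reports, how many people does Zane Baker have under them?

Zane Baker directly manages Dilnoza Jones. Under Dilnoza Jones: Carol Taylor (1). That's 2 in total.

2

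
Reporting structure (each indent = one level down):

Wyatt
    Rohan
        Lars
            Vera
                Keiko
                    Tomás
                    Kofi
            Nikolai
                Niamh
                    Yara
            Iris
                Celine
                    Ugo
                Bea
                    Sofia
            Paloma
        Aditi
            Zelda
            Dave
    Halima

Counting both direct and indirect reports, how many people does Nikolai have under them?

2

Nikolai directly manages Niamh. Under Niamh: Yara (1). That's 2 in total.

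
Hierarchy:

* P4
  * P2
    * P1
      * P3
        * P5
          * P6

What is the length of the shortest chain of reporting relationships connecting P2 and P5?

P5 is in P2's organization: the chain from P5 up to P2 is P5 → P3 → P1 → P2, which is 3 links.

3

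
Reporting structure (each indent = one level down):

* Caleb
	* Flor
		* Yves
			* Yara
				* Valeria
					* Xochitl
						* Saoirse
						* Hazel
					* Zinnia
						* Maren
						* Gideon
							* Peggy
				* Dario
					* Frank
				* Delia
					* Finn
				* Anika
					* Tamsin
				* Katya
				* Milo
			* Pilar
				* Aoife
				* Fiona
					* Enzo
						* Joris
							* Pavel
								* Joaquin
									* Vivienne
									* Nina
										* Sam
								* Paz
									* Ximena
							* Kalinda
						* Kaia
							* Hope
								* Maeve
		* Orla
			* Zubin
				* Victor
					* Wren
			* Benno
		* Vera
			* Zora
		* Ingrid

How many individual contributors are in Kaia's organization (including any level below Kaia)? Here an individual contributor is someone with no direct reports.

1

The only person in Kaia's organization with no one reporting to them is Maeve. That is 1.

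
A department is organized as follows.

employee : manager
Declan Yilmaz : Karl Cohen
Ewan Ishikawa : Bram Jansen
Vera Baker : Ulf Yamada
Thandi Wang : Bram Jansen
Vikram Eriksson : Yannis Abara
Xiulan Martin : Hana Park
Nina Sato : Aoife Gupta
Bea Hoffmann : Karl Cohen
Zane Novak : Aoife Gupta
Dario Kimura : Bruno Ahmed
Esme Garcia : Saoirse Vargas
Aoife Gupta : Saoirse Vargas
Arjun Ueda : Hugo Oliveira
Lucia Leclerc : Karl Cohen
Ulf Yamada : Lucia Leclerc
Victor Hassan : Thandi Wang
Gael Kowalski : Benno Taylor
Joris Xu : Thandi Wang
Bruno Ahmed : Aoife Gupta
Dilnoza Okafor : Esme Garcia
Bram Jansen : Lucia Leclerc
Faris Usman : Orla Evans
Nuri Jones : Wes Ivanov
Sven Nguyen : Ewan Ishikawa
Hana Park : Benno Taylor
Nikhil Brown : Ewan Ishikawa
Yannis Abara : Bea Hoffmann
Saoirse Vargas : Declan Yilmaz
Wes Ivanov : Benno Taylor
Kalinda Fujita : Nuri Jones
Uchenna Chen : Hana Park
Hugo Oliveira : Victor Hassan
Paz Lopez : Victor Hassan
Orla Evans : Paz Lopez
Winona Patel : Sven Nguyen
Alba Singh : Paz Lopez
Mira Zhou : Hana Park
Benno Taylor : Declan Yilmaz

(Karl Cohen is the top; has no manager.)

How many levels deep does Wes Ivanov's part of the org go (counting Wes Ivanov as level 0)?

The longest chain under Wes Ivanov runs Wes Ivanov → Nuri Jones → Kalinda Fujita, which is 2 levels below Wes Ivanov.

2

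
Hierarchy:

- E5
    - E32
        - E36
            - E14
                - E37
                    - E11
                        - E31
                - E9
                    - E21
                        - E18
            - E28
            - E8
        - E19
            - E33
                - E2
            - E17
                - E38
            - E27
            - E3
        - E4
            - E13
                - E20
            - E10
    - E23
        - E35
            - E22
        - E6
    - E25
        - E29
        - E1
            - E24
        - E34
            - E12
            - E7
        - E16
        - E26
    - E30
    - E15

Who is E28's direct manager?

E28 reports directly to E36.

E36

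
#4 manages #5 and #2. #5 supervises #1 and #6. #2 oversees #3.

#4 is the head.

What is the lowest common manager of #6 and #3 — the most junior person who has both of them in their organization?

#4

#6's chain of managers is #5, #4. #3's chain of managers is #2, #4. The first manager that appears in both chains is #4.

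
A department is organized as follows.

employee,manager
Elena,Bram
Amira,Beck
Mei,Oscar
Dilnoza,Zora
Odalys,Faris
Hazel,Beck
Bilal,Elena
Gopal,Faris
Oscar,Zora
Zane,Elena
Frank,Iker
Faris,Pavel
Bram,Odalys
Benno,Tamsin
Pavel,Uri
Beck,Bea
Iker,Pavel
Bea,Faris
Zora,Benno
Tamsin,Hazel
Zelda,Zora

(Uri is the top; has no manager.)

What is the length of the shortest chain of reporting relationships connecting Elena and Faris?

Elena is in Faris's organization: the chain from Elena up to Faris is Elena → Bram → Odalys → Faris, which is 3 links.

3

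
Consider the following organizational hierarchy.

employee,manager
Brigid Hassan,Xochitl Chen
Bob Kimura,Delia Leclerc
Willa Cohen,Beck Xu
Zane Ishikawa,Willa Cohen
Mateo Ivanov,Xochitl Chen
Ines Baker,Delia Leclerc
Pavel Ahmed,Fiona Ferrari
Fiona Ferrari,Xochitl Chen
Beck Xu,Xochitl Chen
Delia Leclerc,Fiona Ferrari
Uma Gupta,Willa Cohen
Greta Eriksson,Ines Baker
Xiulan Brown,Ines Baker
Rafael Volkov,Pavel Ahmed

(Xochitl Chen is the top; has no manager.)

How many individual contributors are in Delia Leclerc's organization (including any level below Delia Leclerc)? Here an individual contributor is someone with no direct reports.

The people in Delia Leclerc's organization with no one reporting to them are Bob Kimura, Greta Eriksson, Xiulan Brown. That is 3.

3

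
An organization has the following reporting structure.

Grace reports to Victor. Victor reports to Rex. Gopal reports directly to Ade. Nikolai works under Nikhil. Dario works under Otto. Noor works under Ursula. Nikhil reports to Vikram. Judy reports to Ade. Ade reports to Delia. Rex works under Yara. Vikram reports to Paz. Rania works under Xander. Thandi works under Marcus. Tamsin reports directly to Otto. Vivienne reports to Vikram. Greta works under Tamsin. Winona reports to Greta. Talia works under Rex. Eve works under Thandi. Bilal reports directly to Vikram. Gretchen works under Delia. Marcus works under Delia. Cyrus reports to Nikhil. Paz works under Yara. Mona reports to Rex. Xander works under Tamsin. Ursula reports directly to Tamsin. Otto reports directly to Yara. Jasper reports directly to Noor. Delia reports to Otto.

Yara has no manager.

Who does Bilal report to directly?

Bilal reports directly to Vikram.

Vikram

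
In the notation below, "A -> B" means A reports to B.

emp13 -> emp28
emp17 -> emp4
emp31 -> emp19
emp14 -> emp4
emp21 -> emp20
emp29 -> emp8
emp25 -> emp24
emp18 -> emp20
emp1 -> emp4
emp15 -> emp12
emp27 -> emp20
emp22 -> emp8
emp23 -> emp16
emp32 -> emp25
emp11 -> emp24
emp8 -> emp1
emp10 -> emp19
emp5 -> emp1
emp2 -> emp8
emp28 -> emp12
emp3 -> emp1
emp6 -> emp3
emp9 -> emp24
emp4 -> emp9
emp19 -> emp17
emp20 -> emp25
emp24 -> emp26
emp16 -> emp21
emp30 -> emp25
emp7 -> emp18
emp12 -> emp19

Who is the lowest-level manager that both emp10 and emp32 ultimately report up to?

emp24

emp10's chain of managers is emp19, emp17, emp4, emp9, emp24, emp26. emp32's chain of managers is emp25, emp24, emp26. The first manager that appears in both chains is emp24.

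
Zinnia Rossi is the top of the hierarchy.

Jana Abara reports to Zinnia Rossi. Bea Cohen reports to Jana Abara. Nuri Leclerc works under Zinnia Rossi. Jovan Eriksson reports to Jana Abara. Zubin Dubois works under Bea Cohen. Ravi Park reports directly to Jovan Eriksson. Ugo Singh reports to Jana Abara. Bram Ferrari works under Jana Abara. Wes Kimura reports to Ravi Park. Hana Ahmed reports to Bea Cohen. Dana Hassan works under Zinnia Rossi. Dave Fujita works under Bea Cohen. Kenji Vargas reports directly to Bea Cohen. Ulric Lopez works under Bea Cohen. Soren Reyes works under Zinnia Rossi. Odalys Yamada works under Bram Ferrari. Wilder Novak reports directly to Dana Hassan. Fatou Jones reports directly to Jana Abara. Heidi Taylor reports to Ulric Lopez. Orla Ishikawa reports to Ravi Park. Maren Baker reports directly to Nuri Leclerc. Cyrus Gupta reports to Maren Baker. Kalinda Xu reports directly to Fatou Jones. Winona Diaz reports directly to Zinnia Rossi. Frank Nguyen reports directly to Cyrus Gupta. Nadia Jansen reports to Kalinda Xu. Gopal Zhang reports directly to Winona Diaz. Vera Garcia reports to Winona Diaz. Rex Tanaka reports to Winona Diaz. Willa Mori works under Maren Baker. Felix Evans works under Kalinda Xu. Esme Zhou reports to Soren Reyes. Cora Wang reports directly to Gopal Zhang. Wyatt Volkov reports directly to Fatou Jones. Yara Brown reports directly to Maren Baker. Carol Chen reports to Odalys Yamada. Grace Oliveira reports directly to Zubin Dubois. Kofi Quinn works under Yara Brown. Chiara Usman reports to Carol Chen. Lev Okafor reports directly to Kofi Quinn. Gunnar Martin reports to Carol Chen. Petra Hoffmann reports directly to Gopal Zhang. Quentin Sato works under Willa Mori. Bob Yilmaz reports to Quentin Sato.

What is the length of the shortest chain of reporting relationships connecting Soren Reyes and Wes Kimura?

5

Soren Reyes is 1 level below Zinnia Rossi, and Wes Kimura is 4 levels below Zinnia Rossi (their lowest common manager). The shortest path runs up from Soren Reyes to Zinnia Rossi and back down to Wes Kimura: 1 + 4 = 5 links.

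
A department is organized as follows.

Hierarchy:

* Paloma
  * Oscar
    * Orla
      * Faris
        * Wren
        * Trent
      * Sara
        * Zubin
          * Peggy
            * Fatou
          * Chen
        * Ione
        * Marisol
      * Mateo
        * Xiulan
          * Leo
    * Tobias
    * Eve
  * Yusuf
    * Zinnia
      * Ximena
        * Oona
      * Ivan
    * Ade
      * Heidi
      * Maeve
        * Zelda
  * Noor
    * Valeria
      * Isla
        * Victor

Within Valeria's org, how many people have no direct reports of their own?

1

The only person in Valeria's organization with no one reporting to them is Victor. That is 1.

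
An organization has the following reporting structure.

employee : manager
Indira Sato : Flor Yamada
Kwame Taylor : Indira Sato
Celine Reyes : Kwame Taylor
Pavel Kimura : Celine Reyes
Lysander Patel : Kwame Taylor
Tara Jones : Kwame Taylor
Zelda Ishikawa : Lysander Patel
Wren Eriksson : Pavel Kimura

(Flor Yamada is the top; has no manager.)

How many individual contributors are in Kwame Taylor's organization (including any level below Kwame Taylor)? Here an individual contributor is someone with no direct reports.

The people in Kwame Taylor's organization with no one reporting to them are Tara Jones, Zelda Ishikawa, Wren Eriksson. That is 3.

3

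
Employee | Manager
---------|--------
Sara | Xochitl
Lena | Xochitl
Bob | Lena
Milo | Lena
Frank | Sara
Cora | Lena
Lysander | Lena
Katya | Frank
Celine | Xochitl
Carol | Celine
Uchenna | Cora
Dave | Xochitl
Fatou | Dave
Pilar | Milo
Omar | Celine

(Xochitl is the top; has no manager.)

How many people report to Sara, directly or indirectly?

2

Sara directly manages Frank. Under Frank: Katya (1). That's 2 in total.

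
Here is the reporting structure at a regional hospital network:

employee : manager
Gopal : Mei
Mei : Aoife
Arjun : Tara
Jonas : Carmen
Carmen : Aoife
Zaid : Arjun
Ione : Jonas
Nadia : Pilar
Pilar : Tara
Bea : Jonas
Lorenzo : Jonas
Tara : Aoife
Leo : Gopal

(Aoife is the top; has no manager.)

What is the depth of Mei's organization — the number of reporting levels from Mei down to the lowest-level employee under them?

2

The longest chain under Mei runs Mei → Gopal → Leo, which is 2 levels below Mei.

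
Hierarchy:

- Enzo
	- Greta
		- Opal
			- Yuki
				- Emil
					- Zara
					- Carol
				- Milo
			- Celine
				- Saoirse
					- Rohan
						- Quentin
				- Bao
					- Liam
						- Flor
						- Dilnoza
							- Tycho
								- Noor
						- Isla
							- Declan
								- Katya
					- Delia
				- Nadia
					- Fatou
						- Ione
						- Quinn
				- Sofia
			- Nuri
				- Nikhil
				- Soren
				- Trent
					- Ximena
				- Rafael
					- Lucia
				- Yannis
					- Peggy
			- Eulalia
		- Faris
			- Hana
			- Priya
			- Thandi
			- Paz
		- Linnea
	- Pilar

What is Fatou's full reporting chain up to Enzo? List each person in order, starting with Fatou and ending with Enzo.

Fatou reports to Nadia. Nadia reports to Celine. Celine reports to Opal. Opal reports to Greta. Greta reports to Enzo. Enzo is at the top.

Fatou -> Nadia -> Celine -> Opal -> Greta -> Enzo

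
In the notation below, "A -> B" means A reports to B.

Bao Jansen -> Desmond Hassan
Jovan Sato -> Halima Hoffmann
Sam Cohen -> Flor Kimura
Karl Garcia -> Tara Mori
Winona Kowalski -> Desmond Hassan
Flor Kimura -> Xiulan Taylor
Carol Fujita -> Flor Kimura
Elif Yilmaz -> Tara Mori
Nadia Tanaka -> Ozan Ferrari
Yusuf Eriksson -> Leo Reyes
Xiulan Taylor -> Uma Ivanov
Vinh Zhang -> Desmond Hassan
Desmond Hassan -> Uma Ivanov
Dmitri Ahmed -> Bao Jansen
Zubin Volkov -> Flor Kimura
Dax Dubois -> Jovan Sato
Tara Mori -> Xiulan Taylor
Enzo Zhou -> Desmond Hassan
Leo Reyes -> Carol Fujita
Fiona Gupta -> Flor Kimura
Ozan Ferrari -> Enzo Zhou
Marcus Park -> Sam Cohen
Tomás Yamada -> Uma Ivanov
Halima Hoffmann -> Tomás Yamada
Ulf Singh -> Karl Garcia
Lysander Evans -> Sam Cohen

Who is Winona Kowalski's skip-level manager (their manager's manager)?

Uma Ivanov

Winona Kowalski reports to Desmond Hassan, and Desmond Hassan reports to Uma Ivanov. So Winona Kowalski's skip-level manager is Uma Ivanov.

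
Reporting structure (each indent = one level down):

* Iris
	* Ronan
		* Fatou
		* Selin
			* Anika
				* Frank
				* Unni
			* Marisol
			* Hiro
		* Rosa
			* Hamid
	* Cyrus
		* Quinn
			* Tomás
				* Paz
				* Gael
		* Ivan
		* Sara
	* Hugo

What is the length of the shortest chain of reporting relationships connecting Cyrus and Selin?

3

Cyrus is 1 level below Iris, and Selin is 2 levels below Iris (their lowest common manager). The shortest path runs up from Cyrus to Iris and back down to Selin: 1 + 2 = 3 links.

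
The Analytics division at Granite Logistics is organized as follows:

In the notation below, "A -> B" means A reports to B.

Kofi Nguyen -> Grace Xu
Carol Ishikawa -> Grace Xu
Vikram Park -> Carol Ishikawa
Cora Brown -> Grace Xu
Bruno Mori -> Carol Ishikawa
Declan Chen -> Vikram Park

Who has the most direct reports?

Grace Xu

Direct-report counts: Grace Xu has 3; Carol Ishikawa has 2; Vikram Park has 1. The largest is 3, held by Grace Xu.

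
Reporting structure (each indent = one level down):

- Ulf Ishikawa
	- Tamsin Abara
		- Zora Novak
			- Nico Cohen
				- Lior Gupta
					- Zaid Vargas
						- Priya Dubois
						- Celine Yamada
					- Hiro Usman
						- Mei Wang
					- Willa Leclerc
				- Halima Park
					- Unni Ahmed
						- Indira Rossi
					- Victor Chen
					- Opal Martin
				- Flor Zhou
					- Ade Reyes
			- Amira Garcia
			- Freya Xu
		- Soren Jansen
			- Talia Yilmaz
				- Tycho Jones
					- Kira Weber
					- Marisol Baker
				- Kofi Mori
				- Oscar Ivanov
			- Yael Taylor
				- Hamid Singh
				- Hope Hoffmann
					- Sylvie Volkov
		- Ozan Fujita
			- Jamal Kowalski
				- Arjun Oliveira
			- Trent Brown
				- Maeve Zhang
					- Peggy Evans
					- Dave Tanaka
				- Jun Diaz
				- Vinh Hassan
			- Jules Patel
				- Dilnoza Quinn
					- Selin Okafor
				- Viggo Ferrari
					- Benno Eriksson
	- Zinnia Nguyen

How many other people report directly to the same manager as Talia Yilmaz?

Talia Yilmaz reports to Soren Jansen. Soren Jansen's other direct reports are Yael Taylor — 1 peer.

1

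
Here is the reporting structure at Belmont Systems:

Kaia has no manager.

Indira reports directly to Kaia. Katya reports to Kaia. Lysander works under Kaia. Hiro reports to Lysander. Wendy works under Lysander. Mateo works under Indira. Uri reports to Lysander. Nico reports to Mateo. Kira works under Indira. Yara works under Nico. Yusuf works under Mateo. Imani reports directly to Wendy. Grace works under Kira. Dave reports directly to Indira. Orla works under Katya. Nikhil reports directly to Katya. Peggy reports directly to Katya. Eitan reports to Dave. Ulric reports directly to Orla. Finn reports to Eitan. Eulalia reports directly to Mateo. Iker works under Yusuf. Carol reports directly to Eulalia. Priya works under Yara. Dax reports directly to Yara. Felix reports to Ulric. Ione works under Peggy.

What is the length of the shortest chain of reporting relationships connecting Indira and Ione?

Indira is 1 level below Kaia, and Ione is 3 levels below Kaia (their lowest common manager). The shortest path runs up from Indira to Kaia and back down to Ione: 1 + 3 = 4 links.

4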